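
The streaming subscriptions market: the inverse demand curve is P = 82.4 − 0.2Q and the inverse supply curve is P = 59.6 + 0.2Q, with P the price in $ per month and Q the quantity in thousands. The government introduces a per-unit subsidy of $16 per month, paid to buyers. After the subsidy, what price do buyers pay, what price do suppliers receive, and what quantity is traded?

Rewrite in direct form: Qd = 412 − 5P and Qs = 5P − 298.
Before the subsidy: set 412 − 5P = 5P − 298 → P* = $71, Q* = 57.
With a per-unit subsidy paid to buyers, each effectively pays P − 16, so demand becomes Qd = 412 − 5(P − 16).
Solving gives Q = 97 with buyers paying $63 and suppliers receiving $79 (the $16 wedge).

Buyers pay $63; suppliers receive $79; quantity = 97.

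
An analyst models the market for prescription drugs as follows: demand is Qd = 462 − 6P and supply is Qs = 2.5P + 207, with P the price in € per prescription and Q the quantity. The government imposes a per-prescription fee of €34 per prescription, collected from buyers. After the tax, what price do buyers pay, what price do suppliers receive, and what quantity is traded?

Without the tax, 462 − 6P = 2.5P + 207 gives 8.5P = 255, so P* = €30 and Q* = 282.
With the tax collected from buyers, demand (in seller-price terms) shifts: Qd = 462 − 6(P + 34).
Solving gives Q = 222 with buyers paying €40 and suppliers receiving €6 (the €34 wedge).

Buyers pay €40; suppliers receive €6; quantity = 222.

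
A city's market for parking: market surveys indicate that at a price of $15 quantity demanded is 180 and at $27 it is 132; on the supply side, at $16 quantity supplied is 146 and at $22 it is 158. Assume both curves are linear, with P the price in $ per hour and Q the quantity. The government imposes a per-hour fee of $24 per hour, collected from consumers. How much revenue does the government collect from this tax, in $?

Tax revenue = $2976.

Demand slope: (132 − 180)/(27 − 15) = -4, so Qd = 240 − 4P.
Supply slope: (158 − 146)/(22 − 16) = 2, so Qs = 2P + 114.
Without the tax, 240 − 4P = 2P + 114 gives 6P = 126, so P* = $21 and Q* = 156.
With the tax collected from consumers, demand (in seller-price terms) shifts: Qd = 240 − 4(P + 24).
New equilibrium: consumers pay $29, sellers receive $5, Q = 124. (Wedge: Pb − Ps = 24.)
Revenue = t · Q = 24 · 124 = $2976.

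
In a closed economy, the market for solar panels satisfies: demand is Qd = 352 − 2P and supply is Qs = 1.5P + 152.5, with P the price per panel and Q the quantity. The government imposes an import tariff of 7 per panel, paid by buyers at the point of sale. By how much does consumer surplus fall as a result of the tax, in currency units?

Without the tax, 352 − 2P = 1.5P + 152.5 gives 3.5P = 199.5, so P* = 57 and Q* = 238.
With the tax collected from buyers, demand (in seller-price terms) shifts: Qd = 352 − 2(P + 7).
New equilibrium: buyers pay 60, suppliers receive 53, Q = 232. (Wedge: Pb − Ps = 7.)
ΔCS is the trapezoid between Q = 232 and Q = 238 of height 3: ½ · (238 + 232) · 3 = 705.

Consumer surplus falls by 705.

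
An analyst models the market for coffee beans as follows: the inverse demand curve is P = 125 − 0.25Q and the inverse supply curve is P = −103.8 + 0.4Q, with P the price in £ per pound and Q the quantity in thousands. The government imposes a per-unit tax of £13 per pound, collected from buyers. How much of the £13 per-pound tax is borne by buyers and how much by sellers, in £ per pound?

Buyers bear £5 per pound; sellers bear £8 per pound.

Rewrite in direct form: Qd = 500 − 4P and Qs = 2.5P + 259.5.
Before the tax: set 500 − 4P = 2.5P + 259.5 → P* = £37, Q* = 352.
With the tax collected from buyers, demand (in seller-price terms) shifts: Qd = 500 − 4(P + 13).
New equilibrium: buyers pay £42, sellers receive £29, Q = 332. (Wedge: Pb − Ps = 13.)
Burden on buyers: £5; on sellers: £8. (They sum to £13.)
The less price-elastic side of the market bears the larger share of a per-unit tax.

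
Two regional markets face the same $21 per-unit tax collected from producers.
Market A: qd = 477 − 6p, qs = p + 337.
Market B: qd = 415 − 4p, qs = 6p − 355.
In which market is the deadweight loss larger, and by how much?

Market B, by $340.2.

Market A: pre-tax p* = $20, q* = 357; post-tax q = 339; deadweight loss = $189.
Market B: pre-tax p* = $77, q* = 107; post-tax q = 56.6; deadweight loss = $529.2.
Difference: $189 vs $529.2 → market B is larger by $340.2.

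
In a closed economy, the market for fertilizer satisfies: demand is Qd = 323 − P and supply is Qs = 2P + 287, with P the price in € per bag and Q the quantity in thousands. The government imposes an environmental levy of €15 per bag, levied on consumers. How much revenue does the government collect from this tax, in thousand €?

Without the tax, 323 − P = 2P + 287 gives 3P = 36, so P* = €12 and Q* = 311.
With the tax collected from consumers, demand (in seller-price terms) shifts: Qd = 323 − (P + 15).
New equilibrium: consumers pay €22, sellers receive €7, Q = 301. (Wedge: Pb − Ps = 15.)
Revenue = t · Q = 15 · 301 = €4515.

Tax revenue = €4515 thousand.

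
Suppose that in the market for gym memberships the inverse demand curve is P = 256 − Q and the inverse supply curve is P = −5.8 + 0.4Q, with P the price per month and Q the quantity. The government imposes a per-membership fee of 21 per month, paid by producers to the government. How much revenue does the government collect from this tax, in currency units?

Inverting to Q(P) form: Qd = 256 − P; Qs = 2.5P + 14.5.
Before the tax: set 256 − P = 2.5P + 14.5 → P* = 69, Q* = 187.
With the tax collected from producers, supply shifts: Qs = 2.5(P − 21) + 14.5.
Solving gives Q = 172 with consumers paying 84 and producers receiving 63 (the 21 wedge).
Revenue = t · Q = 21 · 172 = 3612.

Tax revenue = 3612.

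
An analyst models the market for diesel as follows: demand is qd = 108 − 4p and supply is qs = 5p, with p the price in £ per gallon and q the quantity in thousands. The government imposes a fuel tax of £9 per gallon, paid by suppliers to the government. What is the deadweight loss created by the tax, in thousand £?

Deadweight loss = £90 thousand.

Without the tax, 108 − 4p = 5p gives 9p = 108, so p* = £12 and q* = 60.
With the tax collected from suppliers, supply shifts: qs = 5(p − 9).
Solving gives q = 40 with consumers paying £17 and suppliers receiving £8 (the £9 wedge).
Quantity falls by |ΔQ| = |60 − 40| = 20.
DWL = ½ · t · |ΔQ| = ½ · 9 · 20 = £90.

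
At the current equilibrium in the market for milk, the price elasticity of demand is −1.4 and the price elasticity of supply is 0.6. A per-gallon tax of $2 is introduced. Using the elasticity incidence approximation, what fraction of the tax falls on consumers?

Consumers' share ≈ 0.3.

Incidence ratio: consumers' share ≈ εs / (εs + |εd|) = 0.6 / (0.6 + 1.4) = 0.3.
Supply is the less elastic side, so consumers bear the smaller share.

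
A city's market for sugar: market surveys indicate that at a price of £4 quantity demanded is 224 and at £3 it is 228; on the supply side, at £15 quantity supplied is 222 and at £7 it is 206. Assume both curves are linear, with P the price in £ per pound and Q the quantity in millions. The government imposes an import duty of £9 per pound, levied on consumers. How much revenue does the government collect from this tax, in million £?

Tax revenue = £1764 million.

Demand slope: (228 − 224)/(3 − 4) = -4, so Qd = 240 − 4P.
Supply slope: (206 − 222)/(7 − 15) = 2, so Qs = 2P + 192.
Without the tax, 240 − 4P = 2P + 192 gives 6P = 48, so P* = £8 and Q* = 208.
With the tax collected from consumers, demand (in seller-price terms) shifts: Qd = 240 − 4(P + 9).
Solving gives Q = 196 with consumers paying £11 and suppliers receiving £2 (the £9 wedge).
Revenue = t · Q = 9 · 196 = £1764.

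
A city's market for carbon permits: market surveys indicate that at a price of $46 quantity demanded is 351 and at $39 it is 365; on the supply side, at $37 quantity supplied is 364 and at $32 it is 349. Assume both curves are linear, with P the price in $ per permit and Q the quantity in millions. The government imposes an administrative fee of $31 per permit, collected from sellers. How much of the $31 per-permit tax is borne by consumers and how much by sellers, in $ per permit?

Consumers bear $18.6 per permit; sellers bear $12.4 per permit.

Demand slope: (365 − 351)/(39 − 46) = -2, so Qd = 443 − 2P.
Supply slope: (349 − 364)/(32 − 37) = 3, so Qs = 3P + 253.
Before the tax: set 443 − 2P = 3P + 253 → P* = $38, Q* = 367.
With the tax collected from sellers, supply shifts: Qs = 3(P − 31) + 253.
Solving gives Q = 329.8 with consumers paying $56.6 and sellers receiving $25.6 (the $31 wedge).
Burden on consumers: $18.6; on sellers: $12.4. (They sum to $31.)
The less price-elastic side of the market bears the larger share of a per-unit tax.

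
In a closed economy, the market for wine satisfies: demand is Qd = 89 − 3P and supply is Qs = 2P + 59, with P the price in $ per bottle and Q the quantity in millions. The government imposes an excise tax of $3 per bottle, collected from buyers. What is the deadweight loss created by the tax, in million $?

Deadweight loss = $5.4 million.

Before the tax: set 89 − 3P = 2P + 59 → P* = $6, Q* = 71.
With the tax collected from buyers, demand (in seller-price terms) shifts: Qd = 89 − 3(P + 3).
Solving gives Q = 67.4 with buyers paying $7.2 and sellers receiving $4.2 (the $3 wedge).
Quantity falls by |ΔQ| = |71 − 67.4| = 3.6.
DWL = ½ · t · |ΔQ| = ½ · 3 · 3.6 = $5.4.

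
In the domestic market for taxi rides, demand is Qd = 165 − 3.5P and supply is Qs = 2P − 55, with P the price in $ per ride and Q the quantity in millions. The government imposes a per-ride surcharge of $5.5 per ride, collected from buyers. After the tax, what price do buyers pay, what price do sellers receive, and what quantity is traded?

Without the tax, 165 − 3.5P = 2P − 55 gives 5.5P = 220, so P* = $40 and Q* = 25.
With the tax collected from buyers, demand (in seller-price terms) shifts: Qd = 165 − 3.5(P + 5.5).
New equilibrium: buyers pay $42, sellers receive $36.5, Q = 18. (Wedge: Pb − Ps = 5.5.)
The less price-elastic side of the market bears the larger share of a per-unit tax.

Buyers pay $42; sellers receive $36.5; quantity = 18.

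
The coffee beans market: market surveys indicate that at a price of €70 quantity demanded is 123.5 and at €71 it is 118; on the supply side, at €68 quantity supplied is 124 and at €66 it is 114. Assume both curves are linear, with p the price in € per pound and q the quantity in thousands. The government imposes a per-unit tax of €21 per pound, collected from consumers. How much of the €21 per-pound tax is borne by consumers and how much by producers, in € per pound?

Consumers bear €10 per pound; producers bear €11 per pound.

Demand slope: (118 − 123.5)/(71 − 70) = -5.5, so qd = 508.5 − 5.5p.
Supply slope: (114 − 124)/(66 − 68) = 5, so qs = 5p − 216.
Without the tax, 508.5 − 5.5p = 5p − 216 gives 10.5p = 724.5, so p* = €69 and q* = 129.
With the tax collected from consumers, demand (in seller-price terms) shifts: qd = 508.5 − 5.5(p + 21).
Solving gives q = 74 with consumers paying €79 and producers receiving €58 (the €21 wedge).
Burden on consumers: €10; on producers: €11. (They sum to €21.)
The less price-elastic side of the market bears the larger share of a per-unit tax.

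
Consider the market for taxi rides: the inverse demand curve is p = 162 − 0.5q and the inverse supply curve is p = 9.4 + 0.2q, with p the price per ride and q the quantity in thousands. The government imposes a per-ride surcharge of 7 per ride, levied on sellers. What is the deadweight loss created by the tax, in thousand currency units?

Inverting to q(p) form: qd = 324 − 2p; qs = 5p − 47.
Before the tax: set 324 − 2p = 5p − 47 → p* = 53, q* = 218.
With the tax collected from sellers, supply shifts: qs = 5(p − 7) − 47.
New equilibrium: consumers pay 58, sellers receive 51, q = 208. (Wedge: pb − ps = 7.)
Quantity falls by |ΔQ| = |218 − 208| = 10.
DWL = ½ · t · |ΔQ| = ½ · 7 · 10 = 35.

Deadweight loss = 35 thousand.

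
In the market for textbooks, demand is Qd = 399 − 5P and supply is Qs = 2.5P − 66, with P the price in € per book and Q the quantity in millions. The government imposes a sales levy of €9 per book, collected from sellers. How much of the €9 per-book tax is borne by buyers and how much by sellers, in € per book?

Buyers bear €3 per book; sellers bear €6 per book.

Before the tax: set 399 − 5P = 2.5P − 66 → P* = €62, Q* = 89.
With the tax collected from sellers, supply shifts: Qs = 2.5(P − 9) − 66.
New equilibrium: buyers pay €65, sellers receive €56, Q = 74. (Wedge: Pb − Ps = 9.)
Burden on buyers: €3; on sellers: €6. (They sum to €9.)
The less price-elastic side of the market bears the larger share of a per-unit tax.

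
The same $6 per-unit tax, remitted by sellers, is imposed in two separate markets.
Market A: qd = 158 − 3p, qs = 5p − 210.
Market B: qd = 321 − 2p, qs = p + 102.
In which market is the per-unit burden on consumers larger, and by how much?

Market A, by $1.75.

Market A: pre-tax p* = $46, q* = 20; post-tax q = 8.75; per-unit burden on consumers = $3.75.
Market B: pre-tax p* = $73, q* = 175; post-tax q = 171; per-unit burden on consumers = $2.
Difference: $3.75 vs $2 → market A is larger by $1.75.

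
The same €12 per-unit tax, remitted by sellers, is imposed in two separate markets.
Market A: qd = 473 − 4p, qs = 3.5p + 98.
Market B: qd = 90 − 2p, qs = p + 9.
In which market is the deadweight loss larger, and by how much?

Market A, by €86.4.

Market A: pre-tax p* = €50, q* = 273; post-tax q = 250.6; deadweight loss = €134.4.
Market B: pre-tax p* = €27, q* = 36; post-tax q = 28; deadweight loss = €48.
Difference: €134.4 vs €48 → market A is larger by €86.4.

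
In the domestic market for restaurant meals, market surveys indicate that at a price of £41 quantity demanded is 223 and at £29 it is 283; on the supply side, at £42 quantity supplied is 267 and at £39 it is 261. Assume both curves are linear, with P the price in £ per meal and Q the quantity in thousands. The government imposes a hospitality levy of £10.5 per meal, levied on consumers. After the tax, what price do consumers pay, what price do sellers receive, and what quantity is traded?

Demand slope: (283 − 223)/(29 − 41) = -5, so Qd = 428 − 5P.
Supply slope: (261 − 267)/(39 − 42) = 2, so Qs = 2P + 183.
Before the tax: set 428 − 5P = 2P + 183 → P* = £35, Q* = 253.
With the tax collected from consumers, demand (in seller-price terms) shifts: Qd = 428 − 5(P + 10.5).
New equilibrium: consumers pay £38, sellers receive £27.5, Q = 238. (Wedge: Pb − Ps = 10.5.)

Consumers pay £38; sellers receive £27.5; quantity = 238.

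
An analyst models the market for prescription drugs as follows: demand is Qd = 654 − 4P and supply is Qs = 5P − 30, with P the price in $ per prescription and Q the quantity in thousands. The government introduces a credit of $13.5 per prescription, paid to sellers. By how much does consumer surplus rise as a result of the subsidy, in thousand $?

Consumer surplus rises by $2737.5 thousand.

Before the subsidy: set 654 − 4P = 5P − 30 → P* = $76, Q* = 350.
With a per-unit subsidy paid to sellers, each receives P + 13.5 per unit sold, so supply becomes Qs = 5(P + 13.5) − 30.
New equilibrium: buyers pay $68.5, sellers receive $82, Q = 380. (Wedge: Pb − Ps = −13.5.)
ΔCS is the trapezoid between Q = 380 and Q = 350 of height $7.5: ½ · (350 + 380) · 7.5 = $2737.5.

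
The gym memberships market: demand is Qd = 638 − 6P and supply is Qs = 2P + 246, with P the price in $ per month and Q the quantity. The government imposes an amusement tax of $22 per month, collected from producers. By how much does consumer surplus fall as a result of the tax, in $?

Before the tax: set 638 − 6P = 2P + 246 → P* = $49, Q* = 344.
With the tax collected from producers, supply shifts: Qs = 2(P − 22) + 246.
New equilibrium: consumers pay $54.5, producers receive $32.5, Q = 311. (Wedge: Pb − Ps = 22.)
ΔCS is the trapezoid between Q = 311 and Q = 344 of height $5.5: ½ · (344 + 311) · 5.5 = $1801.25.

Consumer surplus falls by $1801.25.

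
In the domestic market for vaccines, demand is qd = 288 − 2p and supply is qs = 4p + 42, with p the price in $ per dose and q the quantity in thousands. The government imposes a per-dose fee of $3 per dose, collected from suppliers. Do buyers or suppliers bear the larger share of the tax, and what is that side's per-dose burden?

Buyers bear the larger share: $2 per dose.

Before the tax: set 288 − 2p = 4p + 42 → p* = $41, q* = 206.
With the tax collected from suppliers, supply shifts: qs = 4(p − 3) + 42.
Solving gives q = 202 with buyers paying $43 and suppliers receiving $40 (the $3 wedge).
Per-dose burden: buyers $2, suppliers $1.
Buyers take the larger share because demand is less price-elastic here (demand slope 2 vs supply slope 4).
The less price-elastic side of the market bears the larger share of a per-unit tax.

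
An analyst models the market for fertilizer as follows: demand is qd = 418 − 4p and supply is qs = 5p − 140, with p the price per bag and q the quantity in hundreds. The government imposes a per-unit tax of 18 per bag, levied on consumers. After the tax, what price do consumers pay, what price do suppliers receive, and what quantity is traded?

Consumers pay 72; suppliers receive 54; quantity = 130.

Before the tax: set 418 − 4p = 5p − 140 → p* = 62, q* = 170.
With the tax collected from consumers, demand (in seller-price terms) shifts: qd = 418 − 4(p + 18).
Solving gives q = 130 with consumers paying 72 and suppliers receiving 54 (the 18 wedge).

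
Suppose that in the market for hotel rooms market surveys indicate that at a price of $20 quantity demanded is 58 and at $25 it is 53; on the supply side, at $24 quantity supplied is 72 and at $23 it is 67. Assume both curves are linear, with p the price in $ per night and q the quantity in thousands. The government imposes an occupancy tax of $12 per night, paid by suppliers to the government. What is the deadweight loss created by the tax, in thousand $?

Deadweight loss = $60 thousand.

Demand slope: (53 − 58)/(25 − 20) = -1, so qd = 78 − p.
Supply slope: (67 − 72)/(23 − 24) = 5, so qs = 5p − 48.
Without the tax, 78 − p = 5p − 48 gives 6p = 126, so p* = $21 and q* = 57.
With the tax collected from suppliers, supply shifts: qs = 5(p − 12) − 48.
Solving gives q = 47 with consumers paying $31 and suppliers receiving $19 (the $12 wedge).
Quantity falls by |ΔQ| = |57 − 47| = 10.
DWL = ½ · t · |ΔQ| = ½ · 12 · 10 = $60.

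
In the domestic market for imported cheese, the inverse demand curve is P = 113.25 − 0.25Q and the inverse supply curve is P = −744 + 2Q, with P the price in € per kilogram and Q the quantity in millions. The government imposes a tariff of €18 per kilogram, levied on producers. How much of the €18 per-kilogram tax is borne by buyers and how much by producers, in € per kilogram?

Buyers bear €2 per kilogram; producers bear €16 per kilogram.

Inverting to Q(P) form: Qd = 453 − 4P; Qs = 0.5P + 372.
Without the tax, 453 − 4P = 0.5P + 372 gives 4.5P = 81, so P* = €18 and Q* = 381.
With the tax collected from producers, supply shifts: Qs = 0.5(P − 18) + 372.
Solving gives Q = 373 with buyers paying €20 and producers receiving €2 (the €18 wedge).
Burden on buyers: €2; on producers: €16. (They sum to €18.)
The less price-elastic side of the market bears the larger share of a per-unit tax.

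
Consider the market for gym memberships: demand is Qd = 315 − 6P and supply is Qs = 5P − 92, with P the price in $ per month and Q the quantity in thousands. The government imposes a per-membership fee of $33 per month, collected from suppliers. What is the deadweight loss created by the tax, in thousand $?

Deadweight loss = $1485 thousand.

Without the tax, 315 − 6P = 5P − 92 gives 11P = 407, so P* = $37 and Q* = 93.
With the tax collected from suppliers, supply shifts: Qs = 5(P − 33) − 92.
New equilibrium: buyers pay $52, suppliers receive $19, Q = 3. (Wedge: Pb − Ps = 33.)
Quantity falls by |ΔQ| = |93 − 3| = 90.
DWL = ½ · t · |ΔQ| = ½ · 33 · 90 = $1485.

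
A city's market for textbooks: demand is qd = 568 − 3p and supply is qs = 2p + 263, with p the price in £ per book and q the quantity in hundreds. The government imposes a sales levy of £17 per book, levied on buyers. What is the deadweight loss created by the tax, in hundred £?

Deadweight loss = £173.4 hundred.

Before the tax: set 568 − 3p = 2p + 263 → p* = £61, q* = 385.
With the tax collected from buyers, demand (in seller-price terms) shifts: qd = 568 − 3(p + 17).
Solving gives q = 364.6 with buyers paying £67.8 and producers receiving £50.8 (the £17 wedge).
Quantity falls by |ΔQ| = |385 − 364.6| = 20.4.
DWL = ½ · t · |ΔQ| = ½ · 17 · 20.4 = £173.4.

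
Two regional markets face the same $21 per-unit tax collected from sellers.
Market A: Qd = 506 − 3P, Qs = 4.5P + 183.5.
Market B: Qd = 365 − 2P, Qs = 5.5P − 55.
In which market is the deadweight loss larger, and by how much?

Market A, by $73.5.

Market A: pre-tax P* = $43, Q* = 377; post-tax Q = 339.2; deadweight loss = $396.9.
Market B: pre-tax P* = $56, Q* = 253; post-tax Q = 222.2; deadweight loss = $323.4.
Difference: $396.9 vs $323.4 → market A is larger by $73.5.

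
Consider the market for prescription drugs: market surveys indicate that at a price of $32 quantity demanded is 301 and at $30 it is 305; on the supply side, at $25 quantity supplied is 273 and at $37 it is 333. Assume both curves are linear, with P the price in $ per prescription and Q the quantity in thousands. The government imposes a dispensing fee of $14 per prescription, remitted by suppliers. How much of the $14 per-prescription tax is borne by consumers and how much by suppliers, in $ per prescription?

Demand slope: (305 − 301)/(30 − 32) = -2, so Qd = 365 − 2P.
Supply slope: (333 − 273)/(37 − 25) = 5, so Qs = 5P + 148.
Before the tax: set 365 − 2P = 5P + 148 → P* = $31, Q* = 303.
With the tax collected from suppliers, supply shifts: Qs = 5(P − 14) + 148.
New equilibrium: consumers pay $41, suppliers receive $27, Q = 283. (Wedge: Pb − Ps = 14.)
Burden on consumers: $10; on suppliers: $4. (They sum to $14.)
The less price-elastic side of the market bears the larger share of a per-unit tax.

Consumers bear $10 per prescription; suppliers bear $4 per prescription.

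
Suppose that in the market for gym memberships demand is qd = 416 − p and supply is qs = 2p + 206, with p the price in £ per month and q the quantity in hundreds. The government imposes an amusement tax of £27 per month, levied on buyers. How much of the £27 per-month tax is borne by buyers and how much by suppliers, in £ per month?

Without the tax, 416 − p = 2p + 206 gives 3p = 210, so p* = £70 and q* = 346.
With the tax collected from buyers, demand (in seller-price terms) shifts: qd = 416 − (p + 27).
New equilibrium: buyers pay £88, suppliers receive £61, q = 328. (Wedge: pb − ps = 27.)
Burden on buyers: £18; on suppliers: £9. (They sum to £27.)

Buyers bear £18 per month; suppliers bear £9 per month.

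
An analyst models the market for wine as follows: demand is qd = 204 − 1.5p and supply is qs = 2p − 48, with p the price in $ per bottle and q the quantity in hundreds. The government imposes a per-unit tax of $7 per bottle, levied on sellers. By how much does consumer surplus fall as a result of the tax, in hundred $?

Consumer surplus falls by $372 hundred.

Without the tax, 204 − 1.5p = 2p − 48 gives 3.5p = 252, so p* = $72 and q* = 96.
With the tax collected from sellers, supply shifts: qs = 2(p − 7) − 48.
Solving gives q = 90 with buyers paying $76 and sellers receiving $69 (the $7 wedge).
ΔCS is the trapezoid between Q = 90 and Q = 96 of height $4: ½ · (96 + 90) · 4 = $372.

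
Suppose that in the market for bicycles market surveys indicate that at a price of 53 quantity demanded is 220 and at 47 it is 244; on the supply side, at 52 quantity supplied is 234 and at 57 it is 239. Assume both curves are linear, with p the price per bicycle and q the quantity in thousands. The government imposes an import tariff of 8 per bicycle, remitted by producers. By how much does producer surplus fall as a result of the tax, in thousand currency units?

Demand slope: (244 − 220)/(47 − 53) = -4, so qd = 432 − 4p.
Supply slope: (239 − 234)/(57 − 52) = 1, so qs = p + 182.
Before the tax: set 432 − 4p = p + 182 → p* = 50, q* = 232.
With the tax collected from producers, supply shifts: qs = (p − 8) + 182.
Solving gives q = 225.6 with buyers paying 51.6 and producers receiving 43.6 (the 8 wedge).
ΔPS is the trapezoid between Q = 225.6 and Q = 232 of height 6.4: ½ · (232 + 225.6) · 6.4 = 1464.32.

Producer surplus falls by 1464.32 thousand.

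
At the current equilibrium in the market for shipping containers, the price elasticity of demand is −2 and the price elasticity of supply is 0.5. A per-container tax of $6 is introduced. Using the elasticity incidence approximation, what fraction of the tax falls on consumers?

Consumers' share ≈ 0.2.

Incidence ratio: consumers' share ≈ εs / (εs + |εd|) = 0.5 / (0.5 + 2) = 0.2.
Supply is the less elastic side, so consumers bear the smaller share.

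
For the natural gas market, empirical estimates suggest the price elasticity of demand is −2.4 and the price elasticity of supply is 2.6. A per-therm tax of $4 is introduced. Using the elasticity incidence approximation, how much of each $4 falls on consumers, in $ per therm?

Incidence ratio: consumers' share ≈ εs / (εs + |εd|) = 2.6 / (2.6 + 2.4) = 0.52.
So consumers bear ≈ 0.52 × $4 = $2.08; producers bear $1.92.

Consumers bear ≈ $2.08 per therm.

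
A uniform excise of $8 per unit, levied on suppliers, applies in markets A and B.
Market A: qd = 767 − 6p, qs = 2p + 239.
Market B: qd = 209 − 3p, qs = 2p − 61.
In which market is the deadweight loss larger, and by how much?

Market A: pre-tax p* = $66, q* = 371; post-tax q = 359; deadweight loss = $48.
Market B: pre-tax p* = $54, q* = 47; post-tax q = 37.4; deadweight loss = $38.4.
Difference: $48 vs $38.4 → market A is larger by $9.6.

Market A, by $9.6.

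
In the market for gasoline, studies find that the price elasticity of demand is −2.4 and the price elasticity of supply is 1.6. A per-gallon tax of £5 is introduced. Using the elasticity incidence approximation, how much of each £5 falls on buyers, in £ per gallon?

Incidence ratio: buyers' share ≈ εs / (εs + |εd|) = 1.6 / (1.6 + 2.4) = 0.4.
So buyers bear ≈ 0.4 × £5 = £2; suppliers bear £3.

Buyers bear ≈ £2 per gallon.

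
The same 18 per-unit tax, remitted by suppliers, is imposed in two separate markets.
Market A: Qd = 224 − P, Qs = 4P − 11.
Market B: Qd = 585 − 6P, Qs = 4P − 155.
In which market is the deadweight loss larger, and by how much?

Market A: pre-tax P* = 47, Q* = 177; post-tax Q = 162.6; deadweight loss = 129.6.
Market B: pre-tax P* = 74, Q* = 141; post-tax Q = 97.8; deadweight loss = 388.8.
Difference: 129.6 vs 388.8 → market B is larger by 259.2.

Market B, by 259.2.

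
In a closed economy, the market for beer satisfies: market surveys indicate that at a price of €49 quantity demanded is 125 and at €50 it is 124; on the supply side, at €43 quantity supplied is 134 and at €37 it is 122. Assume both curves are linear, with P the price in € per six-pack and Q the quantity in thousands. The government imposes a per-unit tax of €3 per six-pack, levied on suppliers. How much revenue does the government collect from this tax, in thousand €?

Tax revenue = €390 thousand.

Demand slope: (124 − 125)/(50 − 49) = -1, so Qd = 174 − P.
Supply slope: (122 − 134)/(37 − 43) = 2, so Qs = 2P + 48.
Before the tax: set 174 − P = 2P + 48 → P* = €42, Q* = 132.
With the tax collected from suppliers, supply shifts: Qs = 2(P − 3) + 48.
New equilibrium: consumers pay €44, suppliers receive €41, Q = 130. (Wedge: Pb − Ps = 3.)
Revenue = t · Q = 3 · 130 = €390.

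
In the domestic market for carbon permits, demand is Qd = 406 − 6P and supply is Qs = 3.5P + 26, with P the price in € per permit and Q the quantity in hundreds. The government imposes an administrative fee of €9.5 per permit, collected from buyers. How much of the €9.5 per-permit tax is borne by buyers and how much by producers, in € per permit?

Buyers bear €3.5 per permit; producers bear €6 per permit.

Before the tax: set 406 − 6P = 3.5P + 26 → P* = €40, Q* = 166.
With the tax collected from buyers, demand (in seller-price terms) shifts: Qd = 406 − 6(P + 9.5).
New equilibrium: buyers pay €43.5, producers receive €34, Q = 145. (Wedge: Pb − Ps = 9.5.)
Burden on buyers: €3.5; on producers: €6. (They sum to €9.5.)
The less price-elastic side of the market bears the larger share of a per-unit tax.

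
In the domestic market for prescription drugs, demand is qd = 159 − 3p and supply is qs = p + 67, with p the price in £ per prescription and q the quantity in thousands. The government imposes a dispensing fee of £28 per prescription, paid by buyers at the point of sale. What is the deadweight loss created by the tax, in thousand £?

Before the tax: set 159 − 3p = p + 67 → p* = £23, q* = 90.
With the tax collected from buyers, demand (in seller-price terms) shifts: qd = 159 − 3(p + 28).
New equilibrium: buyers pay £30, producers receive £2, q = 69. (Wedge: pb − ps = 28.)
Quantity falls by |ΔQ| = |90 − 69| = 21.
DWL = ½ · t · |ΔQ| = ½ · 28 · 21 = £294.

Deadweight loss = £294 thousand.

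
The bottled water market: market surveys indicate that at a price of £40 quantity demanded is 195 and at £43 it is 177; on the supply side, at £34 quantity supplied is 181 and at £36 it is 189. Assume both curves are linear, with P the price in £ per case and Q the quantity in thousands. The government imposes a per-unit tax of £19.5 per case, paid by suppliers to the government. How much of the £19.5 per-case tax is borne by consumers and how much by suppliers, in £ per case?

Consumers bear £7.8 per case; suppliers bear £11.7 per case.

Demand slope: (177 − 195)/(43 − 40) = -6, so Qd = 435 − 6P.
Supply slope: (189 − 181)/(36 − 34) = 4, so Qs = 4P + 45.
Without the tax, 435 − 6P = 4P + 45 gives 10P = 390, so P* = £39 and Q* = 201.
With the tax collected from suppliers, supply shifts: Qs = 4(P − 19.5) + 45.
New equilibrium: consumers pay £46.8, suppliers receive £27.3, Q = 154.2. (Wedge: Pb − Ps = 19.5.)
Burden on consumers: £7.8; on suppliers: £11.7. (They sum to £19.5.)
The less price-elastic side of the market bears the larger share of a per-unit tax.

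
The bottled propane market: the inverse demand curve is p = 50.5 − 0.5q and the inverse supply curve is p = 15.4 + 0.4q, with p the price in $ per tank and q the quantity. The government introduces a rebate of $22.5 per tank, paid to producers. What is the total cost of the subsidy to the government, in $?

Rewrite in direct form: qd = 101 − 2p and qs = 2.5p − 38.5.
Before the subsidy: set 101 − 2p = 2.5p − 38.5 → p* = $31, q* = 39.
With a per-unit subsidy paid to producers, each receives p + 22.5 per unit sold, so supply becomes qs = 2.5(p + 22.5) − 38.5.
Solving gives q = 64 with consumers paying $18.5 and producers receiving $41 (the $22.5 wedge).
Outlay = t · Q = 22.5 · 64 = $1440.

Government outlay = $1440.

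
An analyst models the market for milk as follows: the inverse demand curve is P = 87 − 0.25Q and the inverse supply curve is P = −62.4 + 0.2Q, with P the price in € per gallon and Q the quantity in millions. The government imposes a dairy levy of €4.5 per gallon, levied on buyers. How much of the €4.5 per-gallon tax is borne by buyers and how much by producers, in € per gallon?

Buyers bear €2.5 per gallon; producers bear €2 per gallon.

Inverting to Q(P) form: Qd = 348 − 4P; Qs = 5P + 312.
Without the tax, 348 − 4P = 5P + 312 gives 9P = 36, so P* = €4 and Q* = 332.
With the tax collected from buyers, demand (in seller-price terms) shifts: Qd = 348 − 4(P + 4.5).
Solving gives Q = 322 with buyers paying €6.5 and producers receiving €2 (the €4.5 wedge).
Burden on buyers: €2.5; on producers: €2. (They sum to €4.5.)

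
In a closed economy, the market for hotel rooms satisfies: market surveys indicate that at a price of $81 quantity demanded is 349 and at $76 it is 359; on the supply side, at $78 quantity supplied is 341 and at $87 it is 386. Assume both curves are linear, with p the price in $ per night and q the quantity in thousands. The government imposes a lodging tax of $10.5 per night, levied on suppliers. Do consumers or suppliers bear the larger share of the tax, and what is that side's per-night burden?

Demand slope: (359 − 349)/(76 − 81) = -2, so qd = 511 − 2p.
Supply slope: (386 − 341)/(87 − 78) = 5, so qs = 5p − 49.
Without the tax, 511 − 2p = 5p − 49 gives 7p = 560, so p* = $80 and q* = 351.
With the tax collected from suppliers, supply shifts: qs = 5(p − 10.5) − 49.
New equilibrium: consumers pay $87.5, suppliers receive $77, q = 336. (Wedge: pb − ps = 10.5.)
Per-night burden: consumers $7.5, suppliers $3.
Consumers take the larger share because demand is less price-elastic here (demand slope 2 vs supply slope 5).
The less price-elastic side of the market bears the larger share of a per-unit tax.

Consumers bear the larger share: $7.5 per night.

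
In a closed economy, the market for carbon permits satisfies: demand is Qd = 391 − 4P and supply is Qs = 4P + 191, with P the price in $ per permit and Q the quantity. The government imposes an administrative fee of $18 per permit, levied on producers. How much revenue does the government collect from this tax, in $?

Without the tax, 391 − 4P = 4P + 191 gives 8P = 200, so P* = $25 and Q* = 291.
With the tax collected from producers, supply shifts: Qs = 4(P − 18) + 191.
New equilibrium: buyers pay $34, producers receive $16, Q = 255. (Wedge: Pb − Ps = 18.)
Revenue = t · Q = 18 · 255 = $4590.

Tax revenue = $4590.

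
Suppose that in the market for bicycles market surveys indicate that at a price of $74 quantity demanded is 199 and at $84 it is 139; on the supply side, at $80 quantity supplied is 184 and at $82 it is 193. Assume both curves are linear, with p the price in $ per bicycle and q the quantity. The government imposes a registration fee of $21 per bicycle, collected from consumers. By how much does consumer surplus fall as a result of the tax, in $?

Consumer surplus falls by $1332.

Demand slope: (139 − 199)/(84 − 74) = -6, so qd = 643 − 6p.
Supply slope: (193 − 184)/(82 − 80) = 4.5, so qs = 4.5p − 176.
Without the tax, 643 − 6p = 4.5p − 176 gives 10.5p = 819, so p* = $78 and q* = 175.
With the tax collected from consumers, demand (in seller-price terms) shifts: qd = 643 − 6(p + 21).
New equilibrium: consumers pay $87, producers receive $66, q = 121. (Wedge: pb − ps = 21.)
ΔCS is the trapezoid between Q = 121 and Q = 175 of height $9: ½ · (175 + 121) · 9 = $1332.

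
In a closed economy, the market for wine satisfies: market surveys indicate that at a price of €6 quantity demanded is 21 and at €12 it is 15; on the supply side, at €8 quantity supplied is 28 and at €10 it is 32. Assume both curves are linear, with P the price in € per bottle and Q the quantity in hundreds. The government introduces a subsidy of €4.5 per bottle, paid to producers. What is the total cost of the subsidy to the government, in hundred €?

Government outlay = €112.5 hundred.

Demand slope: (15 − 21)/(12 − 6) = -1, so Qd = 27 − P.
Supply slope: (32 − 28)/(10 − 8) = 2, so Qs = 2P + 12.
Without the subsidy, 27 − P = 2P + 12 gives 3P = 15, so P* = €5 and Q* = 22.
With a per-unit subsidy paid to producers, each receives P + 4.5 per unit sold, so supply becomes Qs = 2(P + 4.5) + 12.
New equilibrium: buyers pay €2, producers receive €6.5, Q = 25. (Wedge: Pb − Ps = −4.5.)
Outlay = t · Q = 4.5 · 25 = €112.5.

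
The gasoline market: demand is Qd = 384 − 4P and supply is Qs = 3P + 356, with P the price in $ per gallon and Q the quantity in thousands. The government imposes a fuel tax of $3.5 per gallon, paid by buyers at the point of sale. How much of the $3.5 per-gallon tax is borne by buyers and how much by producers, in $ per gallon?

Buyers bear $1.5 per gallon; producers bear $2 per gallon.

Without the tax, 384 − 4P = 3P + 356 gives 7P = 28, so P* = $4 and Q* = 368.
With the tax collected from buyers, demand (in seller-price terms) shifts: Qd = 384 − 4(P + 3.5).
New equilibrium: buyers pay $5.5, producers receive $2, Q = 362. (Wedge: Pb − Ps = 3.5.)
Burden on buyers: $1.5; on producers: $2. (They sum to $3.5.)
The less price-elastic side of the market bears the larger share of a per-unit tax.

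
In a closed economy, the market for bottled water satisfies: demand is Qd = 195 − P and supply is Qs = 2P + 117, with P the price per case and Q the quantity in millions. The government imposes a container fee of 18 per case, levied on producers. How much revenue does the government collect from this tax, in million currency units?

Tax revenue = 2826 million.

Before the tax: set 195 − P = 2P + 117 → P* = 26, Q* = 169.
With the tax collected from producers, supply shifts: Qs = 2(P − 18) + 117.
Solving gives Q = 157 with buyers paying 38 and producers receiving 20 (the 18 wedge).
Revenue = t · Q = 18 · 157 = 2826.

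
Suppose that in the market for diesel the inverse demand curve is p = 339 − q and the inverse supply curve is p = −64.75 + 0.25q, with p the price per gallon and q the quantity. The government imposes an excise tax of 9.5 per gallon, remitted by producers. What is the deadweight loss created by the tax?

Deadweight loss = 36.1.

Rewrite in direct form: qd = 339 − p and qs = 4p + 259.
Without the tax, 339 − p = 4p + 259 gives 5p = 80, so p* = 16 and q* = 323.
With the tax collected from producers, supply shifts: qs = 4(p − 9.5) + 259.
New equilibrium: buyers pay 23.6, producers receive 14.1, q = 315.4. (Wedge: pb − ps = 9.5.)
Quantity falls by |ΔQ| = |323 − 315.4| = 7.6.
DWL = ½ · t · |ΔQ| = ½ · 9.5 · 7.6 = 36.1.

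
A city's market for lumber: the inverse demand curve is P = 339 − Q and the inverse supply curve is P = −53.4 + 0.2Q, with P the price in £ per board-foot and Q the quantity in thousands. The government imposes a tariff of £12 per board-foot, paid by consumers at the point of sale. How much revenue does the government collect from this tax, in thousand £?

Rewrite in direct form: Qd = 339 − P and Qs = 5P + 267.
Without the tax, 339 − P = 5P + 267 gives 6P = 72, so P* = £12 and Q* = 327.
With the tax collected from consumers, demand (in seller-price terms) shifts: Qd = 339 − (P + 12).
Solving gives Q = 317 with consumers paying £22 and sellers receiving £10 (the £12 wedge).
Revenue = t · Q = 12 · 317 = £3804.

Tax revenue = £3804 thousand.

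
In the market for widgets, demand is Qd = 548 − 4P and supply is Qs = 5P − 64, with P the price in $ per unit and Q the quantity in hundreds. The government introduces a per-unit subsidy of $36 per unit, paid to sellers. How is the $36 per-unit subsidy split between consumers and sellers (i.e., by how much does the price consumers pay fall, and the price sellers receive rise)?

Before the subsidy: set 548 − 4P = 5P − 64 → P* = $68, Q* = 276.
With a per-unit subsidy paid to sellers, each receives P + 36 per unit sold, so supply becomes Qs = 5(P + 36) − 64.
Solving gives Q = 356 with consumers paying $48 and sellers receiving $84 (the $36 wedge).
Gain to consumers: $20; to sellers: $16. (They sum to $36.)

Consumers gain $20 per unit; sellers gain $16 per unit.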